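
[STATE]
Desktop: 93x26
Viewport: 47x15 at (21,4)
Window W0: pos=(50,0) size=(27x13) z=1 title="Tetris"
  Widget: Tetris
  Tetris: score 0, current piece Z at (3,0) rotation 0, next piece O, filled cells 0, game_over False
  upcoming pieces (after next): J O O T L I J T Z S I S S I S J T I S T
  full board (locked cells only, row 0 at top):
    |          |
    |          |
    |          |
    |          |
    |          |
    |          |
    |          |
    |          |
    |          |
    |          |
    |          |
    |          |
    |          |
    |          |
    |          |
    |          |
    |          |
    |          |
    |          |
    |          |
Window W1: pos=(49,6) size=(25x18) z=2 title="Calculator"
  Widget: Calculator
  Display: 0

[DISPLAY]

                             ┃          │▓▓    
                             ┃          │▓▓    
                            ┏━━━━━━━━━━━━━━━━━━
                            ┃ Calculator       
                            ┠──────────────────
                            ┃                  
                            ┃┌───┬───┬───┬───┐ 
                            ┃│ 7 │ 8 │ 9 │ ÷ │ 
                            ┃├───┼───┼───┼───┤ 
                            ┃│ 4 │ 5 │ 6 │ × │ 
                            ┃├───┼───┼───┼───┤ 
                            ┃│ 1 │ 2 │ 3 │ - │ 
                            ┃├───┼───┼───┼───┤ 
                            ┃│ 0 │ . │ = │ + │ 
                            ┃├───┼───┼───┼───┤ 


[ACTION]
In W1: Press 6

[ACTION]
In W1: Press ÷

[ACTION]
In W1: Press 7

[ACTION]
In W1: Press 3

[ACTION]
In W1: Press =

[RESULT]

                             ┃          │▓▓    
                             ┃          │▓▓    
                            ┏━━━━━━━━━━━━━━━━━━
                            ┃ Calculator       
                            ┠──────────────────
                            ┃          0.082191
                            ┃┌───┬───┬───┬───┐ 
                            ┃│ 7 │ 8 │ 9 │ ÷ │ 
                            ┃├───┼───┼───┼───┤ 
                            ┃│ 4 │ 5 │ 6 │ × │ 
                            ┃├───┼───┼───┼───┤ 
                            ┃│ 1 │ 2 │ 3 │ - │ 
                            ┃├───┼───┼───┼───┤ 
                            ┃│ 0 │ . │ = │ + │ 
                            ┃├───┼───┼───┼───┤ 


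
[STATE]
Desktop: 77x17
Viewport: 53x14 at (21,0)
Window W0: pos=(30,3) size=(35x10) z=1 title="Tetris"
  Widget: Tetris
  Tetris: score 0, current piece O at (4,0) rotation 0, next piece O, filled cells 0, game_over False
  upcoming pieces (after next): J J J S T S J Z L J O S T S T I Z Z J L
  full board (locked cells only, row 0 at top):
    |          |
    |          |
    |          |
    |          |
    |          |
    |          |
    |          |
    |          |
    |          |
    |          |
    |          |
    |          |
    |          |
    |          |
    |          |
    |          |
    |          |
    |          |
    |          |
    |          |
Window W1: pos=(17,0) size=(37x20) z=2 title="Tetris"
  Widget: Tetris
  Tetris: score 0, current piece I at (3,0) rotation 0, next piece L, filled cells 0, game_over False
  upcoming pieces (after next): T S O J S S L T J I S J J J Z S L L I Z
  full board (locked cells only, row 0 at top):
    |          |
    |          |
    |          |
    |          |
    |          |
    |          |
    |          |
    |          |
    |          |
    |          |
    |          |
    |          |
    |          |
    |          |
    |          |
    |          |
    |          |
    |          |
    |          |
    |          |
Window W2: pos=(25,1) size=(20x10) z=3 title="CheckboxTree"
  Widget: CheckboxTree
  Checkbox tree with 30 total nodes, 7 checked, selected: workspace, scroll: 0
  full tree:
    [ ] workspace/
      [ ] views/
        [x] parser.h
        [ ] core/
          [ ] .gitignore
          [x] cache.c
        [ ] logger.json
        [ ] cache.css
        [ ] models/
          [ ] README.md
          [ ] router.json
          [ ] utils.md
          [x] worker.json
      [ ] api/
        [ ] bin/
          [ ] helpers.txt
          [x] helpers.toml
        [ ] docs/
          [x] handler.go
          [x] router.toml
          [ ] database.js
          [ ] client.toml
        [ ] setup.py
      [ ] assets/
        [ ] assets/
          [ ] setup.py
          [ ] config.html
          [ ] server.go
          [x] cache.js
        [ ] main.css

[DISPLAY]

━━━━━━━━━━━━━━━━━━━━━━━━━━━━━━━━┓                    
tris┏━━━━━━━━━━━━━━━━━━┓        ┃                    
────┃ CheckboxTree     ┃────────┨                    
    ┠──────────────────┨        ┃━━━━━━━━━━┓         
    ┃>[-] workspace/   ┃        ┃          ┃         
    ┃   [-] views/     ┃        ┃──────────┨         
    ┃     [x] parser.h ┃        ┃          ┃         
    ┃     [-] core/    ┃        ┃          ┃         
    ┃       [ ] .gitign┃        ┃          ┃         
    ┃       [x] cache.c┃        ┃          ┃         
    ┗━━━━━━━━━━━━━━━━━━┛        ┃          ┃         
       │                        ┃          ┃         
       │                        ┃━━━━━━━━━━┛         
       │                        ┃                    


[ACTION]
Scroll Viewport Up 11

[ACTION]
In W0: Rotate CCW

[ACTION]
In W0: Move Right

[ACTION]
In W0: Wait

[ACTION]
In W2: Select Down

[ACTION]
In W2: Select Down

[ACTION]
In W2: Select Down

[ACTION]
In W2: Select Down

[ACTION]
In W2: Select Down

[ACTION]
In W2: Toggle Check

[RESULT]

━━━━━━━━━━━━━━━━━━━━━━━━━━━━━━━━┓                    
tris┏━━━━━━━━━━━━━━━━━━┓        ┃                    
────┃ CheckboxTree     ┃────────┨                    
    ┠──────────────────┨        ┃━━━━━━━━━━┓         
    ┃ [-] workspace/   ┃        ┃          ┃         
    ┃   [-] views/     ┃        ┃──────────┨         
    ┃     [x] parser.h ┃        ┃          ┃         
    ┃     [ ] core/    ┃        ┃          ┃         
    ┃       [ ] .gitign┃        ┃          ┃         
    ┃>      [ ] cache.c┃        ┃          ┃         
    ┗━━━━━━━━━━━━━━━━━━┛        ┃          ┃         
       │                        ┃          ┃         
       │                        ┃━━━━━━━━━━┛         
       │                        ┃                    


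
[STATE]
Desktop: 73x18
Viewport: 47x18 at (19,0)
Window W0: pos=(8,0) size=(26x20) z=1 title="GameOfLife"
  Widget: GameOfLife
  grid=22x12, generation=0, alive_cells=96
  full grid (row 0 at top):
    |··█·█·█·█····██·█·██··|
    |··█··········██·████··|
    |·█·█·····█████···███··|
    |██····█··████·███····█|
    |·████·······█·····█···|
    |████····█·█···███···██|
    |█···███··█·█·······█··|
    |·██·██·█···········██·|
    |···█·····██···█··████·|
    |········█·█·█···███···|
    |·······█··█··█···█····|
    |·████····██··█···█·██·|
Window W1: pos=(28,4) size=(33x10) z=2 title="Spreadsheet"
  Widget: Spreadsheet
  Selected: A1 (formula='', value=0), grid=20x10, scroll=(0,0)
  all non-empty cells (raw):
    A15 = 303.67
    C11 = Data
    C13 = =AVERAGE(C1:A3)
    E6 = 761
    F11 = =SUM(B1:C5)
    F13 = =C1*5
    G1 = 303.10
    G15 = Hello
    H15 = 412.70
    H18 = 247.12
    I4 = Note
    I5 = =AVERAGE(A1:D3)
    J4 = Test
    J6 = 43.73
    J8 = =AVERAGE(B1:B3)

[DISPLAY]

━━━━━━━━━━━━━━┓                                
e             ┃                                
──────────────┨                                
              ┃                                
···██·█·█┏━━━━━━━━━━━━━━━━━━━━━━━━━━━━━━━┓     
···██·███┃ Spreadsheet                   ┃     
████···██┠───────────────────────────────┨     
███·███··┃A1:                            ┃     
··█·····█┃       A       B       C       ┃     
█···███··┃-------------------------------┃     
·█·······┃  1      [0]       0       0   ┃     
·········┃  2        0       0       0   ┃     
█···█··██┃  3        0       0       0   ┃     
█·█···███┗━━━━━━━━━━━━━━━━━━━━━━━━━━━━━━━┛     
█··█···█····  ┃                                
█··█···█·██·  ┃                                
              ┃                                
              ┃                                


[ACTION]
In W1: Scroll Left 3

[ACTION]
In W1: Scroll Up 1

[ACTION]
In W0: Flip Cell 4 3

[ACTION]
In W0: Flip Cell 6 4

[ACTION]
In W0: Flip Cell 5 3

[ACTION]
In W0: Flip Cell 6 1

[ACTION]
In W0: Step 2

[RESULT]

━━━━━━━━━━━━━━┓                                
e             ┃                                
──────────────┨                                
              ┃                                
█····█···┏━━━━━━━━━━━━━━━━━━━━━━━━━━━━━━━┓     
█····█···┃ Spreadsheet                   ┃     
······█··┠───────────────────────────────┨     
·····██·█┃A1:                            ┃     
·█··█···█┃       A       B       C       ┃     
·█····█·█┃-------------------------------┃     
·█·······┃  1      [0]       0       0   ┃     
·█·······┃  2        0       0       0   ┃     
·█·······┃  3        0       0       0   ┃     
···█·····┗━━━━━━━━━━━━━━━━━━━━━━━━━━━━━━━┛     
█·██········  ┃                                
██··········  ┃                                
              ┃                                
              ┃                                


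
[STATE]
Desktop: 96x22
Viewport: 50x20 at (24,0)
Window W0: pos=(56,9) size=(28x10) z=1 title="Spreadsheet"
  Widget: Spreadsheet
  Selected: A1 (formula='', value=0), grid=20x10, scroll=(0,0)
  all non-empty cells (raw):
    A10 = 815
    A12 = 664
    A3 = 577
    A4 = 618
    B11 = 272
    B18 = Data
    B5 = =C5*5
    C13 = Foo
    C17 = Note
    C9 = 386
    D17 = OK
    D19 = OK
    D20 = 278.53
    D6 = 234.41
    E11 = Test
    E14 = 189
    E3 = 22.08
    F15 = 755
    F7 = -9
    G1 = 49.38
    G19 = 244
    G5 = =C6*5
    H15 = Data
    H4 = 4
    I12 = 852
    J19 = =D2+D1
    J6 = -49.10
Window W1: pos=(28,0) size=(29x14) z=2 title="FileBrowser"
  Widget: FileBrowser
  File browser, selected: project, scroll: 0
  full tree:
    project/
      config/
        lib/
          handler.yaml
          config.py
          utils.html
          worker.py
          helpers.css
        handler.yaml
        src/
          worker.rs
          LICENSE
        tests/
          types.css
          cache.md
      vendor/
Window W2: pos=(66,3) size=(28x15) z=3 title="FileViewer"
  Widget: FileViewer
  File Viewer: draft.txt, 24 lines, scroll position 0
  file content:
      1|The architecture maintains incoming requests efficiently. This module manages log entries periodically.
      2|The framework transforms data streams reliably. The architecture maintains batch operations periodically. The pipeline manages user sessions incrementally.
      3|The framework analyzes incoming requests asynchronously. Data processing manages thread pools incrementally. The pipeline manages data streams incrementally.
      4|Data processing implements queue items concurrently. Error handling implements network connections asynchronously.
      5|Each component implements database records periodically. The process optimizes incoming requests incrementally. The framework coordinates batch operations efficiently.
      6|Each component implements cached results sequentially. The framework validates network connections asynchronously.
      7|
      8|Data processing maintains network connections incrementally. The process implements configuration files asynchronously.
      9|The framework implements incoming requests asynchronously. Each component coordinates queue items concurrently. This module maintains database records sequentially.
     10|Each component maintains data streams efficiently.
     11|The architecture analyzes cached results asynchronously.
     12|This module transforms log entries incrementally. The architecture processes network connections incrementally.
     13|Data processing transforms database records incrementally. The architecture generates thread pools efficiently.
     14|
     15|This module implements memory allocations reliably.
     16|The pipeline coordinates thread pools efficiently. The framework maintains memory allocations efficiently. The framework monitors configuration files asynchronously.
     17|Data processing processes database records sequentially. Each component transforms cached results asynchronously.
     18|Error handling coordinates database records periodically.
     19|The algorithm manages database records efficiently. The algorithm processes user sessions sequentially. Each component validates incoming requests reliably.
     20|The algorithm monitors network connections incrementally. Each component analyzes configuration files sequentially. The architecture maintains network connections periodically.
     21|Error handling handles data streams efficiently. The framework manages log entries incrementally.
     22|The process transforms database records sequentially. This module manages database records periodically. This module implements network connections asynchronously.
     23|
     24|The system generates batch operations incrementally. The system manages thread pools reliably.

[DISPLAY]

    ┏━━━━━━━━━━━━━━━━━━━━━━━━━━━┓                 
    ┃ FileBrowser               ┃                 
    ┠───────────────────────────┨                 
    ┃> [-] project/             ┃         ┏━━━━━━━
    ┃    [+] config/            ┃         ┃ FileVi
    ┃    [+] vendor/            ┃         ┠───────
    ┃                           ┃         ┃The arc
    ┃                           ┃         ┃The fra
    ┃                           ┃         ┃The fra
    ┃                           ┃━━━━━━━━━┃Data pr
    ┃                           ┃ Spreadsh┃Each co
    ┃                           ┃─────────┃Each co
    ┃                           ┃A1:      ┃       
    ┗━━━━━━━━━━━━━━━━━━━━━━━━━━━┛       A ┃Data pr
                                ┃---------┃The fra
                                ┃  1      ┃Each co
                                ┃  2      ┃The arc
                                ┃  3      ┗━━━━━━━
                                ┗━━━━━━━━━━━━━━━━━
                                                  


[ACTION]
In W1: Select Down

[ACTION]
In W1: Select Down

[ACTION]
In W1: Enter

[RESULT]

    ┏━━━━━━━━━━━━━━━━━━━━━━━━━━━┓                 
    ┃ FileBrowser               ┃                 
    ┠───────────────────────────┨                 
    ┃  [-] project/             ┃         ┏━━━━━━━
    ┃    [+] config/            ┃         ┃ FileVi
    ┃  > [-] vendor/            ┃         ┠───────
    ┃                           ┃         ┃The arc
    ┃                           ┃         ┃The fra
    ┃                           ┃         ┃The fra
    ┃                           ┃━━━━━━━━━┃Data pr
    ┃                           ┃ Spreadsh┃Each co
    ┃                           ┃─────────┃Each co
    ┃                           ┃A1:      ┃       
    ┗━━━━━━━━━━━━━━━━━━━━━━━━━━━┛       A ┃Data pr
                                ┃---------┃The fra
                                ┃  1      ┃Each co
                                ┃  2      ┃The arc
                                ┃  3      ┗━━━━━━━
                                ┗━━━━━━━━━━━━━━━━━
                                                  


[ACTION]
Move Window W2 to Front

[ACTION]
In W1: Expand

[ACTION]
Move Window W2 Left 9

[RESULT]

    ┏━━━━━━━━━━━━━━━━━━━━━━━━━━━┓                 
    ┃ FileBrowser               ┃                 
    ┠───────────────────────────┨                 
    ┃  [-] project/             ┃┏━━━━━━━━━━━━━━━━
    ┃    [+] config/            ┃┃ FileViewer     
    ┃  > [-] vendor/            ┃┠────────────────
    ┃                           ┃┃The architecture
    ┃                           ┃┃The framework tr
    ┃                           ┃┃The framework an
    ┃                           ┃┃Data processing 
    ┃                           ┃┃Each component i
    ┃                           ┃┃Each component i
    ┃                           ┃┃                
    ┗━━━━━━━━━━━━━━━━━━━━━━━━━━━┛┃Data processing 
                                ┃┃The framework im
                                ┃┃Each component m
                                ┃┃The architecture
                                ┃┗━━━━━━━━━━━━━━━━
                                ┗━━━━━━━━━━━━━━━━━
                                                  


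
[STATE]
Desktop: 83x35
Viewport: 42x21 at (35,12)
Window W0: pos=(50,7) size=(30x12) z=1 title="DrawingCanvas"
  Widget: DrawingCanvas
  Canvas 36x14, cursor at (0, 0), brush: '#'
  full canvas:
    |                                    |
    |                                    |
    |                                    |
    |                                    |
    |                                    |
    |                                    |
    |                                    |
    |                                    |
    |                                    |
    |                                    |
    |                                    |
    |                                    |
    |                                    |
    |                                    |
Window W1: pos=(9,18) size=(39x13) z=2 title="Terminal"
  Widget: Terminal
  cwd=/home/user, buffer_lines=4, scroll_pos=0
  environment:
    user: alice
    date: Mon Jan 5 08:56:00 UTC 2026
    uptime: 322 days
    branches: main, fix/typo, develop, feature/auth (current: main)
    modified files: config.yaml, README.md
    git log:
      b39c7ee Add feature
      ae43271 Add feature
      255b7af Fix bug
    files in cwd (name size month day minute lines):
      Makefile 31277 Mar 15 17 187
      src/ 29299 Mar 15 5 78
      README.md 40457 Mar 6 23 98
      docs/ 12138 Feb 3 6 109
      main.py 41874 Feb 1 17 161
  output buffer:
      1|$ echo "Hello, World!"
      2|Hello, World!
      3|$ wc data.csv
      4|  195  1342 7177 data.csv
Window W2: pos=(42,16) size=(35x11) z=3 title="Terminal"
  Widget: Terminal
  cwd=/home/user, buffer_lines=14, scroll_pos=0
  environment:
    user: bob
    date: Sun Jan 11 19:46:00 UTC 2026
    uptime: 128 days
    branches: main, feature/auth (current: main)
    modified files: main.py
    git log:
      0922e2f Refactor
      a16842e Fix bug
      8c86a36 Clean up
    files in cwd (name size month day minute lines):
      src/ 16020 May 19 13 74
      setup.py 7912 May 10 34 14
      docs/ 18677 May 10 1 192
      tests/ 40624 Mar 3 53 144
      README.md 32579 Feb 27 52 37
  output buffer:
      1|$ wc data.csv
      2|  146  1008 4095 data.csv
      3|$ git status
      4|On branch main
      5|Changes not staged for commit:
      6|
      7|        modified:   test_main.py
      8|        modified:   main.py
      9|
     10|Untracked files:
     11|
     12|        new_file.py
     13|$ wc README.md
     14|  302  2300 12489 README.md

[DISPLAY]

               ┃                          
               ┃                          
               ┃                          
               ┃                          
       ┏━━━━━━━━━━━━━━━━━━━━━━━━━━━━━━━━━┓
       ┃ Terminal                        ┃
━━━━━━━┠─────────────────────────────────┨
       ┃$ wc data.csv                    ┃
───────┃  146  1008 4095 data.csv        ┃
       ┃$ git status                     ┃
       ┃On branch main                   ┃
       ┃Changes not staged for commit:   ┃
       ┃                                 ┃
       ┃        modified:   test_main.py ┃
       ┗━━━━━━━━━━━━━━━━━━━━━━━━━━━━━━━━━┛
            ┃                             
            ┃                             
            ┃                             
━━━━━━━━━━━━┛                             
                                          
                                          


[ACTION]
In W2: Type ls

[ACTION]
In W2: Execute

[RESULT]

               ┃                          
               ┃                          
               ┃                          
               ┃                          
       ┏━━━━━━━━━━━━━━━━━━━━━━━━━━━━━━━━━┓
       ┃ Terminal                        ┃
━━━━━━━┠─────────────────────────────────┨
       ┃                                 ┃
───────┃        new_file.py              ┃
       ┃$ wc README.md                   ┃
       ┃  302  2300 12489 README.md      ┃
       ┃$ ls                             ┃
       ┃src/  setup.py  docs/  tests/  RE┃
       ┃$ █                              ┃
       ┗━━━━━━━━━━━━━━━━━━━━━━━━━━━━━━━━━┛
            ┃                             
            ┃                             
            ┃                             
━━━━━━━━━━━━┛                             
                                          
                                          


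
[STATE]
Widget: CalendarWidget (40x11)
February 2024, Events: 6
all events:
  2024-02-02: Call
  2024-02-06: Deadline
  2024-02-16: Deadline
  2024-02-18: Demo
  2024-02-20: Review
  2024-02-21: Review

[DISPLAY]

             February 2024              
Mo Tu We Th Fr Sa Su                    
          1  2*  3  4                   
 5  6*  7  8  9 10 11                   
12 13 14 15 16* 17 18*                  
19 20* 21* 22 23 24 25                  
26 27 28 29                             
                                        
                                        
                                        
                                        


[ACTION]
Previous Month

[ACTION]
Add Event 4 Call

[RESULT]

              January 2024              
Mo Tu We Th Fr Sa Su                    
 1  2  3  4*  5  6  7                   
 8  9 10 11 12 13 14                    
15 16 17 18 19 20 21                    
22 23 24 25 26 27 28                    
29 30 31                                
                                        
                                        
                                        
                                        


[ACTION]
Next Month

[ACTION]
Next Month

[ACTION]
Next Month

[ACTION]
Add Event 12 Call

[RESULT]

               April 2024               
Mo Tu We Th Fr Sa Su                    
 1  2  3  4  5  6  7                    
 8  9 10 11 12* 13 14                   
15 16 17 18 19 20 21                    
22 23 24 25 26 27 28                    
29 30                                   
                                        
                                        
                                        
                                        


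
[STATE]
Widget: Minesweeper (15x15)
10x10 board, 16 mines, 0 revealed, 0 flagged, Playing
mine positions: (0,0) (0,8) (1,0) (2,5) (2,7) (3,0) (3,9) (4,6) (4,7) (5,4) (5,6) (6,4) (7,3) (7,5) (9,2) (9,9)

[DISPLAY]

■■■■■■■■■■     
■■■■■■■■■■     
■■■■■■■■■■     
■■■■■■■■■■     
■■■■■■■■■■     
■■■■■■■■■■     
■■■■■■■■■■     
■■■■■■■■■■     
■■■■■■■■■■     
■■■■■■■■■■     
               
               
               
               
               


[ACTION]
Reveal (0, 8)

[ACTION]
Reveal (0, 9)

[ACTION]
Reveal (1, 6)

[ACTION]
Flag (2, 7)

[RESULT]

✹■■■■■■■✹■     
✹■■■■■■■■■     
■■■■■✹■✹■■     
✹■■■■■■■■✹     
■■■■■■✹✹■■     
■■■■✹■✹■■■     
■■■■✹■■■■■     
■■■✹■✹■■■■     
■■■■■■■■■■     
■■✹■■■■■■✹     
               
               
               
               
               


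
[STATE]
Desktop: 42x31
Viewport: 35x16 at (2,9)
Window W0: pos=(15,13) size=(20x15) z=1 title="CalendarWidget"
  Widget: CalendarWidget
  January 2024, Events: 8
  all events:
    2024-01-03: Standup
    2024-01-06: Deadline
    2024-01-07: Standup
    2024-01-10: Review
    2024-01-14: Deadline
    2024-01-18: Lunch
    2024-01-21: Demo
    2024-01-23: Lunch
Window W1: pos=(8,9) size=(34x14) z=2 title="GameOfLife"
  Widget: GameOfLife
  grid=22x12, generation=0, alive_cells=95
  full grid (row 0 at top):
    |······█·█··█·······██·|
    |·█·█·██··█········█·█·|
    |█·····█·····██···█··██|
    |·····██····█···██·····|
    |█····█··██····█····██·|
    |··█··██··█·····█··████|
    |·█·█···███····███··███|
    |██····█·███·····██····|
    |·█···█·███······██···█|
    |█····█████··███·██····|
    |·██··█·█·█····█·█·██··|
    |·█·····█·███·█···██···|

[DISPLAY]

      ┏━━━━━━━━━━━━━━━━━━━━━━━━━━━━
      ┃ GameOfLife                 
      ┠────────────────────────────
      ┃Gen: 0                      
      ┃·█·█·██··█········█·█·      
      ┃█·····█·····██···█··██      
      ┃·····██····█···██·····      
      ┃█····█··██····█····██·      
      ┃··█··██··█·····█··████      
      ┃·█·█···███····███··███      
      ┃██····█·███·····██····      
      ┃·█···█·███······██···█      
      ┃█····█████··███·██····      
      ┗━━━━━━━━━━━━━━━━━━━━━━━━━━━━
             ┃                  ┃  
             ┃                  ┃  


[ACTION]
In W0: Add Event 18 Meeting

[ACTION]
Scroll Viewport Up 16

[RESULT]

                                   
                                   
                                   
                                   
                                   
                                   
                                   
                                   
                                   
      ┏━━━━━━━━━━━━━━━━━━━━━━━━━━━━
      ┃ GameOfLife                 
      ┠────────────────────────────
      ┃Gen: 0                      
      ┃·█·█·██··█········█·█·      
      ┃█·····█·····██···█··██      
      ┃·····██····█···██·····      


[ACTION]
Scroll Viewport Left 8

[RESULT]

                                   
                                   
                                   
                                   
                                   
                                   
                                   
                                   
                                   
        ┏━━━━━━━━━━━━━━━━━━━━━━━━━━
        ┃ GameOfLife               
        ┠──────────────────────────
        ┃Gen: 0                    
        ┃·█·█·██··█········█·█·    
        ┃█·····█·····██···█··██    
        ┃·····██····█···██·····    


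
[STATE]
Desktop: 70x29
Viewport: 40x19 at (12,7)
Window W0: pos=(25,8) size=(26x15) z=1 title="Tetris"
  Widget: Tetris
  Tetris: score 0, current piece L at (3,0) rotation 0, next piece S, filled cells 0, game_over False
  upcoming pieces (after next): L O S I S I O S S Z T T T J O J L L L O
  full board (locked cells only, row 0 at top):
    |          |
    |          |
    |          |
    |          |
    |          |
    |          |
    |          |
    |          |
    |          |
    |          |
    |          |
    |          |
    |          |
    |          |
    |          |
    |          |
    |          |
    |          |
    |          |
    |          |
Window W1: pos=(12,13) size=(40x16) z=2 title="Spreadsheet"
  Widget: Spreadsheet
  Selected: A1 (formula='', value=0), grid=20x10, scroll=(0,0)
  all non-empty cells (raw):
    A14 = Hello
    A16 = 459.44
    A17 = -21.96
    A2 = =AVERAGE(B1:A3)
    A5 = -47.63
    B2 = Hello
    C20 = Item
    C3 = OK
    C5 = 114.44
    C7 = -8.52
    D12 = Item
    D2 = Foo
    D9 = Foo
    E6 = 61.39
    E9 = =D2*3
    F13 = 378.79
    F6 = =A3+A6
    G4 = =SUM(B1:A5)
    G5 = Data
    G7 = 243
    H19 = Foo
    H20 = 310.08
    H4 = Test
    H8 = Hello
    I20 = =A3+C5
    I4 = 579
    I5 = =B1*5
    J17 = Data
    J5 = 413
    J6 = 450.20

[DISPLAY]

                                        
             ┏━━━━━━━━━━━━━━━━━━━━━━━━┓ 
             ┃ Tetris                 ┃ 
             ┠────────────────────────┨ 
             ┃          │Next:        ┃ 
             ┃          │ ░░          ┃ 
┏━━━━━━━━━━━━━━━━━━━━━━━━━━━━━━━━━━━━━━┓
┃ Spreadsheet                          ┃
┠──────────────────────────────────────┨
┃A1:                                   ┃
┃       A       B       C       D      ┃
┃--------------------------------------┃
┃  1      [0]       0       0       0  ┃
┃  2 #CIRC!  Hello          0Foo       ┃
┃  3        0       0OK             0  ┃
┃  4        0       0       0       0  ┃
┃  5   -47.63       0  114.44       0  ┃
┃  6        0       0       0       0  ┃
┃  7        0       0   -8.52       0  ┃


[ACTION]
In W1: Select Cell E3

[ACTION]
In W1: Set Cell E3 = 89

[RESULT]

                                        
             ┏━━━━━━━━━━━━━━━━━━━━━━━━┓ 
             ┃ Tetris                 ┃ 
             ┠────────────────────────┨ 
             ┃          │Next:        ┃ 
             ┃          │ ░░          ┃ 
┏━━━━━━━━━━━━━━━━━━━━━━━━━━━━━━━━━━━━━━┓
┃ Spreadsheet                          ┃
┠──────────────────────────────────────┨
┃E3: 89                                ┃
┃       A       B       C       D      ┃
┃--------------------------------------┃
┃  1        0       0       0       0  ┃
┃  2 #CIRC!  Hello          0Foo       ┃
┃  3        0       0OK             0  ┃
┃  4        0       0       0       0  ┃
┃  5   -47.63       0  114.44       0  ┃
┃  6        0       0       0       0  ┃
┃  7        0       0   -8.52       0  ┃


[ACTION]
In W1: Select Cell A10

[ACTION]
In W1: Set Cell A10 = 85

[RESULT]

                                        
             ┏━━━━━━━━━━━━━━━━━━━━━━━━┓ 
             ┃ Tetris                 ┃ 
             ┠────────────────────────┨ 
             ┃          │Next:        ┃ 
             ┃          │ ░░          ┃ 
┏━━━━━━━━━━━━━━━━━━━━━━━━━━━━━━━━━━━━━━┓
┃ Spreadsheet                          ┃
┠──────────────────────────────────────┨
┃A10: 85                               ┃
┃       A       B       C       D      ┃
┃--------------------------------------┃
┃  1        0       0       0       0  ┃
┃  2 #CIRC!  Hello          0Foo       ┃
┃  3        0       0OK             0  ┃
┃  4        0       0       0       0  ┃
┃  5   -47.63       0  114.44       0  ┃
┃  6        0       0       0       0  ┃
┃  7        0       0   -8.52       0  ┃


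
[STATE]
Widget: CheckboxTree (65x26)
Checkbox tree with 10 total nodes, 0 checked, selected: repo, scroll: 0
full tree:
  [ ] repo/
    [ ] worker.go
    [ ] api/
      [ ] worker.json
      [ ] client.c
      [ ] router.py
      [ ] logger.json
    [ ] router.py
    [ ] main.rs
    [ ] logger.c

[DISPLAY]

>[ ] repo/                                                       
   [ ] worker.go                                                 
   [ ] api/                                                      
     [ ] worker.json                                             
     [ ] client.c                                                
     [ ] router.py                                               
     [ ] logger.json                                             
   [ ] router.py                                                 
   [ ] main.rs                                                   
   [ ] logger.c                                                  
                                                                 
                                                                 
                                                                 
                                                                 
                                                                 
                                                                 
                                                                 
                                                                 
                                                                 
                                                                 
                                                                 
                                                                 
                                                                 
                                                                 
                                                                 
                                                                 


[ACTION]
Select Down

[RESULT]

 [ ] repo/                                                       
>  [ ] worker.go                                                 
   [ ] api/                                                      
     [ ] worker.json                                             
     [ ] client.c                                                
     [ ] router.py                                               
     [ ] logger.json                                             
   [ ] router.py                                                 
   [ ] main.rs                                                   
   [ ] logger.c                                                  
                                                                 
                                                                 
                                                                 
                                                                 
                                                                 
                                                                 
                                                                 
                                                                 
                                                                 
                                                                 
                                                                 
                                                                 
                                                                 
                                                                 
                                                                 
                                                                 


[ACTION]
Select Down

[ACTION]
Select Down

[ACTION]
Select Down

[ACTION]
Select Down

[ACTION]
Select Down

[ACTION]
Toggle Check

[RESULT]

 [-] repo/                                                       
   [ ] worker.go                                                 
   [-] api/                                                      
     [ ] worker.json                                             
     [ ] client.c                                                
     [ ] router.py                                               
>    [x] logger.json                                             
   [ ] router.py                                                 
   [ ] main.rs                                                   
   [ ] logger.c                                                  
                                                                 
                                                                 
                                                                 
                                                                 
                                                                 
                                                                 
                                                                 
                                                                 
                                                                 
                                                                 
                                                                 
                                                                 
                                                                 
                                                                 
                                                                 
                                                                 
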